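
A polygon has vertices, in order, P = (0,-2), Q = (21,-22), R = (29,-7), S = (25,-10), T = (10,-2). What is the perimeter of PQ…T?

|PQ| = √((21)² + (-20)²) = √841 = 29
|QR| = √((8)² + (15)²) = √289 = 17
|RS| = √((-4)² + (-3)²) = √25 = 5
|ST| = √((-15)² + (8)²) = √289 = 17
|TP| = √((-10)² + (0)²) = √100 = 10
Perimeter = 29 + 17 + 5 + 17 + 10 = 78.

78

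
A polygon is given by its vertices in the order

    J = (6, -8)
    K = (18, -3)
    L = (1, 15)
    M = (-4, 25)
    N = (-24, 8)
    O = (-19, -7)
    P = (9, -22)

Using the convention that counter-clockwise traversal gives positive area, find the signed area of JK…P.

956.5

Apply the shoelace (surveyor's) formula: 2A = Σ (x_i·y_{i+1} − x_{i+1}·y_i), indices taken mod 7.
J→K: (6)(-3) − (18)(-8) = 126
K→L: (18)(15) − (1)(-3) = 273
L→M: (1)(25) − (-4)(15) = 85
M→N: (-4)(8) − (-24)(25) = 568
N→O: (-24)(-7) − (-19)(8) = 320
O→P: (-19)(-22) − (9)(-7) = 481
P→J: (9)(-8) − (6)(-22) = 60
Σ = 1913
Signed area = Σ/2 = 956.5 (positive ⇒ counter-clockwise traversal).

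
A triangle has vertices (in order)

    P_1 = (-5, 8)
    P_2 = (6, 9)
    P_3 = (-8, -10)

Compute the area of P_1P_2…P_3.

Σ = (-93) + (12) + (-114) = -195
Area = |Σ|/2 = 97.5.

97.5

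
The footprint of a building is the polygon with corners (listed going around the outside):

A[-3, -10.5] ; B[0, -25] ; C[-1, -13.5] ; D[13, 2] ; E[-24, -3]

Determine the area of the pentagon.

Apply Gauss's area formula: 2A = Σ (x_i·y_{i+1} − x_{i+1}·y_i), indices taken mod 5.
Cross-terms: 75, -25, 173.5, 9, 243  ⇒  Σ = 475.5
Area = |Σ|/2 = 237.75.

237.75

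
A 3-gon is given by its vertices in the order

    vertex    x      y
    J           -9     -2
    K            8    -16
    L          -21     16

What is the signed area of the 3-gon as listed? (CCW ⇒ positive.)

69

Σ = (160) + (-208) + (186) = 138
Signed area = Σ/2 = 69 (positive ⇒ counter-clockwise traversal).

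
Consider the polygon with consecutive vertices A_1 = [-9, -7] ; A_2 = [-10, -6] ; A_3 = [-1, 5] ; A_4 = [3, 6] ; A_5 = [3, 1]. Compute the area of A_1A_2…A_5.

Σ = (-16) + (-56) + (-21) + (-15) + (-12) = -120
Area = |Σ|/2 = 60.

60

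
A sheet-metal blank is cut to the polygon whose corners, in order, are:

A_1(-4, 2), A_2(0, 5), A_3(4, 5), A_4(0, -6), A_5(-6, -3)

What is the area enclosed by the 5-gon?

Apply the shoelace (surveyor's) formula: 2A = Σ (x_i·y_{i+1} − x_{i+1}·y_i), indices taken mod 5.
Cross-terms: -20, -20, -24, -36, -24  ⇒  Σ = -124
Area = |Σ|/2 = 62.

62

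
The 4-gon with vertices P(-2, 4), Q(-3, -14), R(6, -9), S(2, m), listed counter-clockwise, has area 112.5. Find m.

Write out the shoelace sum; only the two edges meeting at S involve m:
2·Area = [(6·m − 2·(-9)) + (2·4 − (-2)·m)] + 151
       = 8·m + 177 = 225
⇒ m = 6.

6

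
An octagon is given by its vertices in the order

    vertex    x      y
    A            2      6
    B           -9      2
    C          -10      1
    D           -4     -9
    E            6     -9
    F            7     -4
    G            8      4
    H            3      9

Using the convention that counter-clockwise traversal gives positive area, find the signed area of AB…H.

206

Apply the surveyor's formula: 2A = Σ (x_i·y_{i+1} − x_{i+1}·y_i), indices taken mod 8.
Σ = (58) + (11) + (94) + (90) + (39) + (60) + (60) + (0) = 412
Signed area = Σ/2 = 206 (positive ⇒ counter-clockwise traversal).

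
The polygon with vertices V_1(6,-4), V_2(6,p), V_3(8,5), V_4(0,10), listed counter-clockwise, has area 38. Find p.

-1

The doubled signed area Σ (x_i y_{i+1} − x_{i+1} y_i) is linear in p.
With p=0 it equals 74; the coefficient of p is -2 (from the two edges through V_2).
So -2·p + 74 = 2·38 = 76 ⇒ p = -1.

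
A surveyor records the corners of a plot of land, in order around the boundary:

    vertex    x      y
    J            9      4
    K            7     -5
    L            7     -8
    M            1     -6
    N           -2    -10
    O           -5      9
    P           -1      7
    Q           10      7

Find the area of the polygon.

172

Σ = (-73) + (-21) + (-34) + (-22) + (-68) + (-26) + (-77) + (-23) = -344
Area = |Σ|/2 = 172.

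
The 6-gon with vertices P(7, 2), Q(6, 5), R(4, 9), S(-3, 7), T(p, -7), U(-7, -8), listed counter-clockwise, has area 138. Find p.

-10

The doubled signed area Σ (x_i y_{i+1} − x_{i+1} y_i) is linear in p.
With p=0 it equals 126; the coefficient of p is -15 (from the two edges through T).
So -15·p + 126 = 2·138 = 276 ⇒ p = -10.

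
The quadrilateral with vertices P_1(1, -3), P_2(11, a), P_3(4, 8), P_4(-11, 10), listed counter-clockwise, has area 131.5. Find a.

The doubled signed area Σ (x_i y_{i+1} − x_{i+1} y_i) is linear in a.
With a=0 it equals 272; the coefficient of a is -3 (from the two edges through P_2).
So -3·a + 272 = 2·131.5 = 263 ⇒ a = 3.

3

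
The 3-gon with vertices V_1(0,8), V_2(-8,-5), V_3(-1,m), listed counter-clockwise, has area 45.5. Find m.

-5

The doubled signed area Σ (x_i y_{i+1} − x_{i+1} y_i) is linear in m.
With m=0 it equals 51; the coefficient of m is -8 (from the two edges through V_3).
So -8·m + 51 = 2·45.5 = 91 ⇒ m = -5.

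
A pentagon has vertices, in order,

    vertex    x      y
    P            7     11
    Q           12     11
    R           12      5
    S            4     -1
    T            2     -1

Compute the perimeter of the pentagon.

|PQ| = √((5)² + (0)²) = √25 = 5
|QR| = √((0)² + (-6)²) = √36 = 6
|RS| = √((-8)² + (-6)²) = √100 = 10
|ST| = √((-2)² + (0)²) = √4 = 2
|TP| = √((5)² + (12)²) = √169 = 13
Perimeter = 5 + 6 + 10 + 2 + 13 = 36.

36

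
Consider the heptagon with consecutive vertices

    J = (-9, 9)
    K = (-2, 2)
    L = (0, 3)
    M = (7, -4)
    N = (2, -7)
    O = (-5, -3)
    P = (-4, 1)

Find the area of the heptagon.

Apply the shoelace formula: 2A = Σ (x_i·y_{i+1} − x_{i+1}·y_i), indices taken mod 7.
Σ = (0) + (-6) + (-21) + (-41) + (-41) + (-17) + (-27) = -153
Area = |Σ|/2 = 76.5.

76.5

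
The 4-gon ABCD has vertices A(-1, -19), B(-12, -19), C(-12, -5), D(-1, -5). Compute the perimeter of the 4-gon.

50

|AB| = √((-11)² + (0)²) = √121 = 11
|BC| = √((0)² + (14)²) = √196 = 14
|CD| = √((11)² + (0)²) = √121 = 11
|DA| = √((0)² + (-14)²) = √196 = 14
Perimeter = 11 + 14 + 11 + 14 = 50.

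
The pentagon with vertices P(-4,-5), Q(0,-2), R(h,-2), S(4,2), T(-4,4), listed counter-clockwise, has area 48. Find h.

The doubled signed area Σ (x_i y_{i+1} − x_{i+1} y_i) is linear in h.
With h=0 it equals 76; the coefficient of h is 4 (from the two edges through R).
So 4·h + 76 = 2·48 = 96 ⇒ h = 5.

5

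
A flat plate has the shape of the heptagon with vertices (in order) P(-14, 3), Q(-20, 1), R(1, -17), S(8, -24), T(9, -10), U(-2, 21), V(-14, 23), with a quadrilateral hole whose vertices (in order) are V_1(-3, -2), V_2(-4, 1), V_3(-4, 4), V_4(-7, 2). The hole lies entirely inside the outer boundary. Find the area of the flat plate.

Outer boundary:
Apply the surveyor's formula: 2A = Σ (x_i·y_{i+1} − x_{i+1}·y_i), indices taken mod 7.
Σ = (46) + (339) + (112) + (136) + (169) + (248) + (280) = 1330
Area = |Σ|/2 = 665.
Hole:
Apply the shoelace (surveyor's) formula: 2A = Σ (x_i·y_{i+1} − x_{i+1}·y_i), indices taken mod 4.
Σ = (-11) + (-12) + (20) + (20) = 17
Area = |Σ|/2 = 8.5.
Net area = 665 − 8.5 = 656.5.

656.5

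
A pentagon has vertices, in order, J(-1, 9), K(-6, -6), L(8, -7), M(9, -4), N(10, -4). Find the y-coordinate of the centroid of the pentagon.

-311/271

Apply the shoelace (surveyor's) formula. First the cross-terms c_i = x_i·y_{i+1} − x_{i+1}·y_i:
  60, 90, 31, 4, 86  ⇒  2A = 271, A = 135.5.
Then Σ (y_i + y_{i+1})·c_i = -933, so ȳ = -933 / (6·135.5) = -311/271.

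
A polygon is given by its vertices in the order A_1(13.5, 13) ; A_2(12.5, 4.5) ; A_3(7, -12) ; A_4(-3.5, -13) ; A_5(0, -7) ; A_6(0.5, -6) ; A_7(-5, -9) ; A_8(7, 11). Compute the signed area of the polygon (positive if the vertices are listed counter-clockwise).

Cross-terms: -101.75, -181.5, -133, 24.5, 3.5, -34.5, 8, -57.5  ⇒  Σ = -472.25
Signed area = Σ/2 = -236.125 (negative ⇒ clockwise traversal).

-236.125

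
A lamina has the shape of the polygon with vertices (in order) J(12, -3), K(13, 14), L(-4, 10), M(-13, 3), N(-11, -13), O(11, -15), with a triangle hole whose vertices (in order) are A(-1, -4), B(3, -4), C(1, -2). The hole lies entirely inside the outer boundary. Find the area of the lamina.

Outer boundary:
Σ = (207) + (186) + (118) + (202) + (308) + (147) = 1168
Area = |Σ|/2 = 584.
Hole:
Σ = (16) + (-2) + (-6) = 8
Area = |Σ|/2 = 4.
Net area = 584 − 4 = 580.

580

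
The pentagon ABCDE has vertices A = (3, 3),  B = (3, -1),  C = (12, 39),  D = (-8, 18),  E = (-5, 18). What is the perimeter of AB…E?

|AB| = √((0)² + (-4)²) = √16 = 4
|BC| = √((9)² + (40)²) = √1681 = 41
|CD| = √((-20)² + (-21)²) = √841 = 29
|DE| = √((3)² + (0)²) = √9 = 3
|EA| = √((8)² + (-15)²) = √289 = 17
Perimeter = 4 + 41 + 29 + 3 + 17 = 94.

94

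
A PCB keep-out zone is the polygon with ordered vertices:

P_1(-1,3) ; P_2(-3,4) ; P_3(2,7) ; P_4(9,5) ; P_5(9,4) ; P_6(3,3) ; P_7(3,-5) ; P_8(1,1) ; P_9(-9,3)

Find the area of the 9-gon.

Cross-terms: 5, -29, -53, -9, 15, -24, 8, 12, -24  ⇒  Σ = -99
Area = |Σ|/2 = 49.5.

49.5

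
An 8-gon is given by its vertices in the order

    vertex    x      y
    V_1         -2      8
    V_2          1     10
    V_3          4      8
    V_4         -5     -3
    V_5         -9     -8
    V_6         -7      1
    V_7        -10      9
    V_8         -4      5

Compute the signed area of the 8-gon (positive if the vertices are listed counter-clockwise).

Apply the shoelace formula: 2A = Σ (x_i·y_{i+1} − x_{i+1}·y_i), indices taken mod 8.
Σ = (-28) + (-32) + (28) + (13) + (-65) + (-53) + (-14) + (-22) = -173
Signed area = Σ/2 = -86.5 (negative ⇒ clockwise traversal).

-86.5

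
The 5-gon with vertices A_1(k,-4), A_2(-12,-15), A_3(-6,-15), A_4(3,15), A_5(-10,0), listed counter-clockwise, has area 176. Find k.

Write out the shoelace sum; only the two edges meeting at A_1 involve k:
2·Area = [((-10)·(-4) − k·0) + (k·(-15) − (-12)·(-4))] + 195
       = -15·k + 187 = 352
⇒ k = -11.

-11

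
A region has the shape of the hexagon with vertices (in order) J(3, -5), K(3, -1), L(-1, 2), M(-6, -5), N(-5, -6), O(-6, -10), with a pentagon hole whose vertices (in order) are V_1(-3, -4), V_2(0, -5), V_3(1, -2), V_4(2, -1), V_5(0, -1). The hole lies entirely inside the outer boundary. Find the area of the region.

Outer boundary:
Apply the surveyor's formula: 2A = Σ (x_i·y_{i+1} − x_{i+1}·y_i), indices taken mod 6.
Cross-terms: 12, 5, 17, 11, 14, 60  ⇒  Σ = 119
Area = |Σ|/2 = 59.5.
Hole:
Cross-terms: 15, 5, 3, -2, -3  ⇒  Σ = 18
Area = |Σ|/2 = 9.
Net area = 59.5 − 9 = 50.5.

50.5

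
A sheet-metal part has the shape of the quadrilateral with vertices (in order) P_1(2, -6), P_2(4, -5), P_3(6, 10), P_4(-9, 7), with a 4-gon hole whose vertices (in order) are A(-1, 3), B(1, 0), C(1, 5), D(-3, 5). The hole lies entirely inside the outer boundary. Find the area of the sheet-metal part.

119

Outer boundary:
Apply the shoelace (surveyor's) formula: 2A = Σ (x_i·y_{i+1} − x_{i+1}·y_i), indices taken mod 4.
P_1→P_2: (2)(-5) − (4)(-6) = 14
P_2→P_3: (4)(10) − (6)(-5) = 70
P_3→P_4: (6)(7) − (-9)(10) = 132
P_4→P_1: (-9)(-6) − (2)(7) = 40
Σ = 256
Area = |Σ|/2 = 128.
Hole:
Apply the shoelace formula: 2A = Σ (x_i·y_{i+1} − x_{i+1}·y_i), indices taken mod 4.
Σ = (-3) + (5) + (20) + (-4) = 18
Area = |Σ|/2 = 9.
Net area = 128 − 9 = 119.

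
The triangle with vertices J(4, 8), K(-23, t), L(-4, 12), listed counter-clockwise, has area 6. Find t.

23

Write out the shoelace sum; only the two edges meeting at K involve t:
2·Area = [(4·t − (-23)·8) + ((-23)·12 − (-4)·t)] + -80
       = 8·t + -172 = 12
⇒ t = 23.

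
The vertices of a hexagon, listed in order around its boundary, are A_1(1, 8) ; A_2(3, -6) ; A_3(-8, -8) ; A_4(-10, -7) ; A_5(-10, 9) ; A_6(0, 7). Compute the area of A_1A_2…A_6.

Σ = (-30) + (-72) + (-24) + (-160) + (-70) + (-7) = -363
Area = |Σ|/2 = 181.5.

181.5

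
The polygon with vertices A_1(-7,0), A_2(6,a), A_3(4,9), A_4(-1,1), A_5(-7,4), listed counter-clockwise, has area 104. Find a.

Write out the shoelace sum; only the two edges meeting at A_2 involve a:
2·Area = [((-7)·a − 6·0) + (6·9 − 4·a)] + 44
       = -11·a + 98 = 208
⇒ a = -10.

-10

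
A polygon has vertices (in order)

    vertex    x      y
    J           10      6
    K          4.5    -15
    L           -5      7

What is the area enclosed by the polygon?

160.25

Apply Gauss's area formula: 2A = Σ (x_i·y_{i+1} − x_{i+1}·y_i), indices taken mod 3.
J→K: (10)(-15) − (4.5)(6) = -177
K→L: (4.5)(7) − (-5)(-15) = -43.5
L→J: (-5)(6) − (10)(7) = -100
Σ = -320.5
Area = |Σ|/2 = 160.25.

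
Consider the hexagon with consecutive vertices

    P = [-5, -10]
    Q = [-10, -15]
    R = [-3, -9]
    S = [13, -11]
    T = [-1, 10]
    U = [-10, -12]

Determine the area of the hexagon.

Apply Gauss's area formula: 2A = Σ (x_i·y_{i+1} − x_{i+1}·y_i), indices taken mod 6.
Σ = (-25) + (45) + (150) + (119) + (112) + (40) = 441
Area = |Σ|/2 = 220.5.

220.5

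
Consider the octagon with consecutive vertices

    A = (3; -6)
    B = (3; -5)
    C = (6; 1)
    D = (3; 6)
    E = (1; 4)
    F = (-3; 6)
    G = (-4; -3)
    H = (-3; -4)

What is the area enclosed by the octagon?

Cross-terms: 3, 33, 33, 6, 18, 33, 7, 30  ⇒  Σ = 163
Area = |Σ|/2 = 81.5.

81.5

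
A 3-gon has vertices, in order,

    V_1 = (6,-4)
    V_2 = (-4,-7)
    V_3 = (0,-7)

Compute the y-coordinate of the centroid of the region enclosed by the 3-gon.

Apply the shoelace (surveyor's) formula. First the cross-terms c_i = x_i·y_{i+1} − x_{i+1}·y_i:
  -58, 28, 42  ⇒  2A = 12, A = 6.
Then Σ (y_i + y_{i+1})·c_i = -216, so ȳ = -216 / (6·6) = -6.

-6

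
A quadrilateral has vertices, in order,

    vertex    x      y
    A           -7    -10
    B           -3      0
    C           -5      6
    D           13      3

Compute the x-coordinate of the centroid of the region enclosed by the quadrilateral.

1.272

Apply the shoelace formula. First the cross-terms c_i = x_i·y_{i+1} − x_{i+1}·y_i:
  -30, -18, -93, -109  ⇒  2A = -250, A = -125.
Then Σ (x_i + x_{i+1})·c_i = -954, so x̄ = -954 / (6·(-125)) = 1.272.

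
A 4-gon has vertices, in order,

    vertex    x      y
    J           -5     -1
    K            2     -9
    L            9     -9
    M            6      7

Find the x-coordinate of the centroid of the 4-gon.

Apply the shoelace (surveyor's) formula. First the cross-terms c_i = x_i·y_{i+1} − x_{i+1}·y_i:
  47, 63, 117, 29  ⇒  2A = 256, A = 128.
Then Σ (x_i + x_{i+1})·c_i = 2336, so x̄ = 2336 / (6·128) = 73/24.

73/24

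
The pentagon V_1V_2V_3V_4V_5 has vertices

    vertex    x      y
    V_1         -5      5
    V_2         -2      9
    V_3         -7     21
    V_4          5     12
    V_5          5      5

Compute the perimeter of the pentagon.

|V_1V_2| = √((3)² + (4)²) = √25 = 5
|V_2V_3| = √((-5)² + (12)²) = √169 = 13
|V_3V_4| = √((12)² + (-9)²) = √225 = 15
|V_4V_5| = √((0)² + (-7)²) = √49 = 7
|V_5V_1| = √((-10)² + (0)²) = √100 = 10
Perimeter = 5 + 13 + 15 + 7 + 10 = 50.

50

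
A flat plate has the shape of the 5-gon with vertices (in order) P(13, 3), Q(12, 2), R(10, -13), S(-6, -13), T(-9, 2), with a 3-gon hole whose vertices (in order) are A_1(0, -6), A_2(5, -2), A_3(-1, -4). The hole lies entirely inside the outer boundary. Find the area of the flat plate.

281

Outer boundary:
Σ = (-10) + (-176) + (-208) + (-129) + (-53) = -576
Area = |Σ|/2 = 288.
Hole:
Cross-terms: 30, -22, 6  ⇒  Σ = 14
Area = |Σ|/2 = 7.
Net area = 288 − 7 = 281.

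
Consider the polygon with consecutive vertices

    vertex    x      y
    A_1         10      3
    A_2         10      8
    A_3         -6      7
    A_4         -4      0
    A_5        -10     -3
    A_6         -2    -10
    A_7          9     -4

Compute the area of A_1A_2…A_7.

233.5

Σ = (50) + (118) + (28) + (12) + (94) + (98) + (67) = 467
Area = |Σ|/2 = 233.5.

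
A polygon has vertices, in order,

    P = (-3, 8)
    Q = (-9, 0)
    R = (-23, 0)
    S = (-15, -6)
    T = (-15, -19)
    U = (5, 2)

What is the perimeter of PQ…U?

|PQ| = √((-6)² + (-8)²) = √100 = 10
|QR| = √((-14)² + (0)²) = √196 = 14
|RS| = √((8)² + (-6)²) = √100 = 10
|ST| = √((0)² + (-13)²) = √169 = 13
|TU| = √((20)² + (21)²) = √841 = 29
|UP| = √((-8)² + (6)²) = √100 = 10
Perimeter = 10 + 14 + 10 + 13 + 29 + 10 = 86.

86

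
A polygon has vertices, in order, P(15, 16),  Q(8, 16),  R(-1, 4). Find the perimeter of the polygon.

42

|PQ| = √((-7)² + (0)²) = √49 = 7
|QR| = √((-9)² + (-12)²) = √225 = 15
|RP| = √((16)² + (12)²) = √400 = 20
Perimeter = 7 + 15 + 20 = 42.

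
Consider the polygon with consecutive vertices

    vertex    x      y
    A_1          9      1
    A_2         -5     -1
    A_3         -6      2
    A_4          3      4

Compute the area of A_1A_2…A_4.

A_1→A_2: (9)(-1) − (-5)(1) = -4
A_2→A_3: (-5)(2) − (-6)(-1) = -16
A_3→A_4: (-6)(4) − (3)(2) = -30
A_4→A_1: (3)(1) − (9)(4) = -33
Σ = -83
Area = |Σ|/2 = 41.5.

41.5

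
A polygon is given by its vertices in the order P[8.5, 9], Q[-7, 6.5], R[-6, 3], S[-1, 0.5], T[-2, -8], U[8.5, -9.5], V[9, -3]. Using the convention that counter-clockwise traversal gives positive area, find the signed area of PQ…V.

Σ = (118.25) + (18) + (0) + (9) + (87) + (60) + (106.5) = 398.75
Signed area = Σ/2 = 199.375 (positive ⇒ counter-clockwise traversal).

199.375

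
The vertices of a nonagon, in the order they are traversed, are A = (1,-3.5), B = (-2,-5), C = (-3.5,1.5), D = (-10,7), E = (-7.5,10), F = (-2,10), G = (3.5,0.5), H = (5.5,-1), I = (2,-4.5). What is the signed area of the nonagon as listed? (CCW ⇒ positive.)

-106

Apply Gauss's area formula: 2A = Σ (x_i·y_{i+1} − x_{i+1}·y_i), indices taken mod 9.
Σ = (-12) + (-20.5) + (-9.5) + (-47.5) + (-55) + (-36) + (-6.25) + (-22.75) + (-2.5) = -212
Signed area = Σ/2 = -106 (negative ⇒ clockwise traversal).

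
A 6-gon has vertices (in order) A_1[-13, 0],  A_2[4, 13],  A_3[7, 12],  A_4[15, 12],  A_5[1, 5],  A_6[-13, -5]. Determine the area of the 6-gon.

Σ = (-169) + (-43) + (-96) + (63) + (60) + (-65) = -250
Area = |Σ|/2 = 125.

125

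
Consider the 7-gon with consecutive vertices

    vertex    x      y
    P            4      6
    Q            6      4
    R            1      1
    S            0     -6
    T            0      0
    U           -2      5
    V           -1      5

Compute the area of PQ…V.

Σ = (-20) + (2) + (-6) + (0) + (0) + (-5) + (-26) = -55
Area = |Σ|/2 = 27.5.

27.5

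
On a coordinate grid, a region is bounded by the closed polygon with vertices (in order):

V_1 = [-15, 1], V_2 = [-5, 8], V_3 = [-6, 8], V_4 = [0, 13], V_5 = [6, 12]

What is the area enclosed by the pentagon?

V_1→V_2: (-15)(8) − (-5)(1) = -115
V_2→V_3: (-5)(8) − (-6)(8) = 8
V_3→V_4: (-6)(13) − (0)(8) = -78
V_4→V_5: (0)(12) − (6)(13) = -78
V_5→V_1: (6)(1) − (-15)(12) = 186
Σ = -77
Area = |Σ|/2 = 38.5.

38.5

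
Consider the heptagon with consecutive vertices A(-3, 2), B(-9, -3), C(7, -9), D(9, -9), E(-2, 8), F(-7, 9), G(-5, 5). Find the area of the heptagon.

127

Apply the shoelace (surveyor's) formula: 2A = Σ (x_i·y_{i+1} − x_{i+1}·y_i), indices taken mod 7.
Cross-terms: 27, 102, 18, 54, 38, 10, 5  ⇒  Σ = 254
Area = |Σ|/2 = 127.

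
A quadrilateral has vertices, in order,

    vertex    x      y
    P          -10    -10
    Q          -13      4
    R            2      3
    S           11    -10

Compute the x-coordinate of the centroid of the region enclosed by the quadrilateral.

-2.45

Apply Gauss's area formula. First the cross-terms c_i = x_i·y_{i+1} − x_{i+1}·y_i:
  -170, -47, -53, -210  ⇒  2A = -480, A = -240.
Then Σ (x_i + x_{i+1})·c_i = 3528, so x̄ = 3528 / (6·(-240)) = -2.45.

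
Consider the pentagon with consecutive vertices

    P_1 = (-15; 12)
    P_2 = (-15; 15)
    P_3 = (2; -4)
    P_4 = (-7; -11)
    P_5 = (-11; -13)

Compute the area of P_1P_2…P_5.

P_1→P_2: (-15)(15) − (-15)(12) = -45
P_2→P_3: (-15)(-4) − (2)(15) = 30
P_3→P_4: (2)(-11) − (-7)(-4) = -50
P_4→P_5: (-7)(-13) − (-11)(-11) = -30
P_5→P_1: (-11)(12) − (-15)(-13) = -327
Σ = -422
Area = |Σ|/2 = 211.

211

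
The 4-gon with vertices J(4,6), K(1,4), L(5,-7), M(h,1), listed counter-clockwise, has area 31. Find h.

Write out the shoelace sum; only the two edges meeting at M involve h:
2·Area = [(5·1 − h·(-7)) + (h·6 − 4·1)] + -17
       = 13·h + -16 = 62
⇒ h = 6.

6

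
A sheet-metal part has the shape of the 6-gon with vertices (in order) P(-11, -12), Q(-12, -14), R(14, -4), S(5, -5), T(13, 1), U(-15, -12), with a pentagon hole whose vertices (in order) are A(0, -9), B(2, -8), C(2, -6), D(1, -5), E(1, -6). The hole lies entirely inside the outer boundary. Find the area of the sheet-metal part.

Outer boundary:
Apply the shoelace (surveyor's) formula: 2A = Σ (x_i·y_{i+1} − x_{i+1}·y_i), indices taken mod 6.
Cross-terms: 10, 244, -50, 70, -141, 48  ⇒  Σ = 181
Area = |Σ|/2 = 90.5.
Hole:
Apply the shoelace (surveyor's) formula: 2A = Σ (x_i·y_{i+1} − x_{i+1}·y_i), indices taken mod 5.
Σ = (18) + (4) + (-4) + (-1) + (-9) = 8
Area = |Σ|/2 = 4.
Net area = 90.5 − 4 = 86.5.

86.5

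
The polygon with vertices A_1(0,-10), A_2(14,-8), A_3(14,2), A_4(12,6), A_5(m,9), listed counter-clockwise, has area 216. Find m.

1

The doubled signed area Σ (x_i y_{i+1} − x_{i+1} y_i) is linear in m.
With m=0 it equals 448; the coefficient of m is -16 (from the two edges through A_5).
So -16·m + 448 = 2·216 = 432 ⇒ m = 1.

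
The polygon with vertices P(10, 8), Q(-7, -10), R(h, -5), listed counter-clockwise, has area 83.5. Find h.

Write out the shoelace sum; only the two edges meeting at R involve h:
2·Area = [((-7)·(-5) − h·(-10)) + (h·8 − 10·(-5))] + -44
       = 18·h + 41 = 167
⇒ h = 7.

7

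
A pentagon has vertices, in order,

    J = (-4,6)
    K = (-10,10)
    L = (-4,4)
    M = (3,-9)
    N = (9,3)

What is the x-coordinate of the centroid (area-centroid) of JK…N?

Apply the surveyor's formula. First the cross-terms c_i = x_i·y_{i+1} − x_{i+1}·y_i:
  20, 0, 24, 90, 66  ⇒  2A = 200, A = 100.
Then Σ (x_i + x_{i+1})·c_i = 1106, so x̄ = 1106 / (6·100) = 553/300.

553/300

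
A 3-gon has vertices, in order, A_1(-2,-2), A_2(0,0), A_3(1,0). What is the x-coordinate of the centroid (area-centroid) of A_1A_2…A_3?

Apply the shoelace formula. First the cross-terms c_i = x_i·y_{i+1} − x_{i+1}·y_i:
  0, 0, -2  ⇒  2A = -2, A = -1.
Then Σ (x_i + x_{i+1})·c_i = 2, so x̄ = 2 / (6·(-1)) = -1/3.

-1/3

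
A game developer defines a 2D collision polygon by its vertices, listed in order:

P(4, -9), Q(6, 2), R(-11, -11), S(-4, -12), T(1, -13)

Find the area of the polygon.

106.5

Cross-terms: 62, -44, 88, 64, 43  ⇒  Σ = 213
Area = |Σ|/2 = 106.5.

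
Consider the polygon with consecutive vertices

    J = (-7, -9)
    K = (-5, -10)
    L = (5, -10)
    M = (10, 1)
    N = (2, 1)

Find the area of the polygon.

Σ = (25) + (100) + (105) + (8) + (-11) = 227
Area = |Σ|/2 = 113.5.

113.5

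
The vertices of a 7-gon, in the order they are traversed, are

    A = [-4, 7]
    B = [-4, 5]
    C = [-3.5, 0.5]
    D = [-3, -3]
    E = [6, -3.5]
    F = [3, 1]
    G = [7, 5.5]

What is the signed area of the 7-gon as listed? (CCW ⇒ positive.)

Apply the shoelace formula: 2A = Σ (x_i·y_{i+1} − x_{i+1}·y_i), indices taken mod 7.
A→B: (-4)(5) − (-4)(7) = 8
B→C: (-4)(0.5) − (-3.5)(5) = 15.5
C→D: (-3.5)(-3) − (-3)(0.5) = 12
D→E: (-3)(-3.5) − (6)(-3) = 28.5
E→F: (6)(1) − (3)(-3.5) = 16.5
F→G: (3)(5.5) − (7)(1) = 9.5
G→A: (7)(7) − (-4)(5.5) = 71
Σ = 161
Signed area = Σ/2 = 80.5 (positive ⇒ counter-clockwise traversal).

80.5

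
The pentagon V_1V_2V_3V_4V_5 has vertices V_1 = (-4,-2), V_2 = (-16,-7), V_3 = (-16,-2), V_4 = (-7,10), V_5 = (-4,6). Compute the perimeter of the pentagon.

|V_1V_2| = √((-12)² + (-5)²) = √169 = 13
|V_2V_3| = √((0)² + (5)²) = √25 = 5
|V_3V_4| = √((9)² + (12)²) = √225 = 15
|V_4V_5| = √((3)² + (-4)²) = √25 = 5
|V_5V_1| = √((0)² + (-8)²) = √64 = 8
Perimeter = 13 + 5 + 15 + 5 + 8 = 46.

46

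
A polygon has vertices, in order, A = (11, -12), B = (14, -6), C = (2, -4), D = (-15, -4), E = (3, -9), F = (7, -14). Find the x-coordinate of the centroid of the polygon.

203/57

Apply the shoelace formula. First the cross-terms c_i = x_i·y_{i+1} − x_{i+1}·y_i:
  102, -44, -68, 147, 21, 70  ⇒  2A = 228, A = 114.
Then Σ (x_i + x_{i+1})·c_i = 2436, so x̄ = 2436 / (6·114) = 203/57.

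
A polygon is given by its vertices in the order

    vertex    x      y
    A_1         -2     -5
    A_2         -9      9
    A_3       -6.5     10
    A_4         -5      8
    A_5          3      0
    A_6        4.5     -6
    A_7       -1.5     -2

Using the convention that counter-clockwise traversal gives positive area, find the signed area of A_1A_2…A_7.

Σ = (-63) + (-31.5) + (-2) + (-24) + (-18) + (-18) + (3.5) = -153
Signed area = Σ/2 = -76.5 (negative ⇒ clockwise traversal).

-76.5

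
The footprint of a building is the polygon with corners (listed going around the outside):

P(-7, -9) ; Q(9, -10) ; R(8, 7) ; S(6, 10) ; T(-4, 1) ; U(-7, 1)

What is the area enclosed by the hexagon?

Apply the shoelace (surveyor's) formula: 2A = Σ (x_i·y_{i+1} − x_{i+1}·y_i), indices taken mod 6.
Σ = (151) + (143) + (38) + (46) + (3) + (70) = 451
Area = |Σ|/2 = 225.5.

225.5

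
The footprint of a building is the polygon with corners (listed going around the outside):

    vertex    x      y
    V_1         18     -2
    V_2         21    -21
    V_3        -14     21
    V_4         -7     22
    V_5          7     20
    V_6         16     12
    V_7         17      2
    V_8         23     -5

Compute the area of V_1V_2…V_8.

Apply Gauss's area formula: 2A = Σ (x_i·y_{i+1} − x_{i+1}·y_i), indices taken mod 8.
Σ = (-336) + (147) + (-161) + (-294) + (-236) + (-172) + (-131) + (44) = -1139
Area = |Σ|/2 = 569.5.

569.5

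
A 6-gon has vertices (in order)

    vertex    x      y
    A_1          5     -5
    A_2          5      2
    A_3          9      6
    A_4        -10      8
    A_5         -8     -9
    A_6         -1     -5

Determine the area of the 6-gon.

Apply Gauss's area formula: 2A = Σ (x_i·y_{i+1} − x_{i+1}·y_i), indices taken mod 6.
A_1→A_2: (5)(2) − (5)(-5) = 35
A_2→A_3: (5)(6) − (9)(2) = 12
A_3→A_4: (9)(8) − (-10)(6) = 132
A_4→A_5: (-10)(-9) − (-8)(8) = 154
A_5→A_6: (-8)(-5) − (-1)(-9) = 31
A_6→A_1: (-1)(-5) − (5)(-5) = 30
Σ = 394
Area = |Σ|/2 = 197.

197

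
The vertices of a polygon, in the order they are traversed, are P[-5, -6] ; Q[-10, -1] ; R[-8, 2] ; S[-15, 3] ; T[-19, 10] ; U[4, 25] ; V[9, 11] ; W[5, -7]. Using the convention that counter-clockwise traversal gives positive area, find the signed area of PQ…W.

Apply the surveyor's formula: 2A = Σ (x_i·y_{i+1} − x_{i+1}·y_i), indices taken mod 8.
Σ = (-55) + (-28) + (6) + (-93) + (-515) + (-181) + (-118) + (-65) = -1049
Signed area = Σ/2 = -524.5 (negative ⇒ clockwise traversal).

-524.5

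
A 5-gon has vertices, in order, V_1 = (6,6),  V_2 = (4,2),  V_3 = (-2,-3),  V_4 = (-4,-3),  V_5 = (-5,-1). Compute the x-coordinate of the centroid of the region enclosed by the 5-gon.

Apply the surveyor's formula. First the cross-terms c_i = x_i·y_{i+1} − x_{i+1}·y_i:
  -12, -8, -6, -11, -24  ⇒  2A = -61, A = -30.5.
Then Σ (x_i + x_{i+1})·c_i = -25, so x̄ = -25 / (6·(-30.5)) = 25/183.

25/183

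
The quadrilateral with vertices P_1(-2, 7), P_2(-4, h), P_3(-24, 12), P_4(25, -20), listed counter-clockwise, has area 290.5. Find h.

13

Write out the shoelace sum; only the two edges meeting at P_2 involve h:
2·Area = [((-2)·h − (-4)·7) + ((-4)·12 − (-24)·h)] + 315
       = 22·h + 295 = 581
⇒ h = 13.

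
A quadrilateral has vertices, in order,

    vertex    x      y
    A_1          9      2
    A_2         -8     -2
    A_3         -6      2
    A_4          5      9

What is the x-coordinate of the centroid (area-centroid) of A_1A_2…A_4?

Apply Gauss's area formula. First the cross-terms c_i = x_i·y_{i+1} − x_{i+1}·y_i:
  -2, -28, -64, -71  ⇒  2A = -165, A = -82.5.
Then Σ (x_i + x_{i+1})·c_i = -540, so x̄ = -540 / (6·(-82.5)) = 12/11.

12/11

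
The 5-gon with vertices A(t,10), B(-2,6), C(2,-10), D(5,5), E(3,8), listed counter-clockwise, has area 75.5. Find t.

The doubled signed area Σ (x_i y_{i+1} − x_{i+1} y_i) is linear in t.
With t=0 it equals 143; the coefficient of t is -2 (from the two edges through A).
So -2·t + 143 = 2·75.5 = 151 ⇒ t = -4.

-4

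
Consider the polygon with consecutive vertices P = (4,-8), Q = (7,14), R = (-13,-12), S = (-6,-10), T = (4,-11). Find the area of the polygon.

193

Apply the shoelace formula: 2A = Σ (x_i·y_{i+1} − x_{i+1}·y_i), indices taken mod 5.
Σ = (112) + (98) + (58) + (106) + (12) = 386
Area = |Σ|/2 = 193.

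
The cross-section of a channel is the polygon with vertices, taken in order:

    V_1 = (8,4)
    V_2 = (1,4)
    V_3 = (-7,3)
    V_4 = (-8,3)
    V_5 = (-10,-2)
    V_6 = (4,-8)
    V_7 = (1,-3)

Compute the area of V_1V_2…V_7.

V_1→V_2: (8)(4) − (1)(4) = 28
V_2→V_3: (1)(3) − (-7)(4) = 31
V_3→V_4: (-7)(3) − (-8)(3) = 3
V_4→V_5: (-8)(-2) − (-10)(3) = 46
V_5→V_6: (-10)(-8) − (4)(-2) = 88
V_6→V_7: (4)(-3) − (1)(-8) = -4
V_7→V_1: (1)(4) − (8)(-3) = 28
Σ = 220
Area = |Σ|/2 = 110.

110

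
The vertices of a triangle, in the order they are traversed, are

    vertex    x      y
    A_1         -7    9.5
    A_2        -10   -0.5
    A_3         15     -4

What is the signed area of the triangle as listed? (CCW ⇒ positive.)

Apply the surveyor's formula: 2A = Σ (x_i·y_{i+1} − x_{i+1}·y_i), indices taken mod 3.
Cross-terms: 98.5, 47.5, 114.5  ⇒  Σ = 260.5
Signed area = Σ/2 = 130.25 (positive ⇒ counter-clockwise traversal).

130.25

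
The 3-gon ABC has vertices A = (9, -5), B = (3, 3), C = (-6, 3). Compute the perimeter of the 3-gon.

|AB| = √((-6)² + (8)²) = √100 = 10
|BC| = √((-9)² + (0)²) = √81 = 9
|CA| = √((15)² + (-8)²) = √289 = 17
Perimeter = 10 + 9 + 17 = 36.

36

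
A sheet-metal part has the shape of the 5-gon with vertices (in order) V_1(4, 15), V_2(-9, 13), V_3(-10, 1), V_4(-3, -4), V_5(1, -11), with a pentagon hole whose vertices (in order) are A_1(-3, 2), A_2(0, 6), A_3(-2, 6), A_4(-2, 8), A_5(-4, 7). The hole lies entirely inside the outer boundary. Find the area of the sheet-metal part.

213

Outer boundary:
Apply Gauss's area formula: 2A = Σ (x_i·y_{i+1} − x_{i+1}·y_i), indices taken mod 5.
Σ = (187) + (121) + (43) + (37) + (59) = 447
Area = |Σ|/2 = 223.5.
Hole:
A_1→A_2: (-3)(6) − (0)(2) = -18
A_2→A_3: (0)(6) − (-2)(6) = 12
A_3→A_4: (-2)(8) − (-2)(6) = -4
A_4→A_5: (-2)(7) − (-4)(8) = 18
A_5→A_1: (-4)(2) − (-3)(7) = 13
Σ = 21
Area = |Σ|/2 = 10.5.
Net area = 223.5 − 10.5 = 213.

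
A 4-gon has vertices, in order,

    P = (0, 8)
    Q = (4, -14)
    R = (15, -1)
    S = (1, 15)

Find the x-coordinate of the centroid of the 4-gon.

Apply the shoelace formula. First the cross-terms c_i = x_i·y_{i+1} − x_{i+1}·y_i:
  -32, 206, 226, 8  ⇒  2A = 408, A = 204.
Then Σ (x_i + x_{i+1})·c_i = 7410, so x̄ = 7410 / (6·204) = 1235/204.

1235/204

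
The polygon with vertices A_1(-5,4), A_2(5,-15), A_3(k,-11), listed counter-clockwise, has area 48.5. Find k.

8

Write out the shoelace sum; only the two edges meeting at A_3 involve k:
2·Area = [(5·(-11) − k·(-15)) + (k·4 − (-5)·(-11))] + 55
       = 19·k + -55 = 97
⇒ k = 8.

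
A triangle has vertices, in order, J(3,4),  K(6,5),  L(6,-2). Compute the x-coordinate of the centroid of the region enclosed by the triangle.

Apply Gauss's area formula. First the cross-terms c_i = x_i·y_{i+1} − x_{i+1}·y_i:
  -9, -42, 30  ⇒  2A = -21, A = -10.5.
Then Σ (x_i + x_{i+1})·c_i = -315, so x̄ = -315 / (6·(-10.5)) = 5.

5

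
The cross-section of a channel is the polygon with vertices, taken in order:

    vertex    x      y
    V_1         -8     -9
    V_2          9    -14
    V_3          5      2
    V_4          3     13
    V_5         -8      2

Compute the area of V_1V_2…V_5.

269

Σ = (193) + (88) + (59) + (110) + (88) = 538
Area = |Σ|/2 = 269.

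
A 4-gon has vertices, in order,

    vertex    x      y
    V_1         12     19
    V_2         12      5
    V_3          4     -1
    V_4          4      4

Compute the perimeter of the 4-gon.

|V_1V_2| = √((0)² + (-14)²) = √196 = 14
|V_2V_3| = √((-8)² + (-6)²) = √100 = 10
|V_3V_4| = √((0)² + (5)²) = √25 = 5
|V_4V_1| = √((8)² + (15)²) = √289 = 17
Perimeter = 14 + 10 + 5 + 17 = 46.

46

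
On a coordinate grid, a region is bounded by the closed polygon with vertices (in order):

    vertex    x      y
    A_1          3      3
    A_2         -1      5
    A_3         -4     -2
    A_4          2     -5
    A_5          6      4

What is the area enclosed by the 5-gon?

54

Cross-terms: 18, 22, 24, 38, 6  ⇒  Σ = 108
Area = |Σ|/2 = 54.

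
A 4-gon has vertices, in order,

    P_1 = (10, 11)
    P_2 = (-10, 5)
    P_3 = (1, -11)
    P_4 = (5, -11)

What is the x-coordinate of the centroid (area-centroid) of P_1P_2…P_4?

Apply the shoelace formula. First the cross-terms c_i = x_i·y_{i+1} − x_{i+1}·y_i:
  160, 105, 44, 165  ⇒  2A = 474, A = 237.
Then Σ (x_i + x_{i+1})·c_i = 1794, so x̄ = 1794 / (6·237) = 299/237.

299/237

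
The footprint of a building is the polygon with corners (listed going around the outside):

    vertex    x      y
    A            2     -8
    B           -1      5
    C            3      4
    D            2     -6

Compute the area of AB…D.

23.5

Apply Gauss's area formula: 2A = Σ (x_i·y_{i+1} − x_{i+1}·y_i), indices taken mod 4.
Cross-terms: 2, -19, -26, -4  ⇒  Σ = -47
Area = |Σ|/2 = 23.5.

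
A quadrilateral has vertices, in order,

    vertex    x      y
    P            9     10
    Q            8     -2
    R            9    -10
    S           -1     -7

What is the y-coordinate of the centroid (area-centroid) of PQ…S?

Apply the surveyor's formula. First the cross-terms c_i = x_i·y_{i+1} − x_{i+1}·y_i:
  -98, -62, -73, 53  ⇒  2A = -180, A = -90.
Then Σ (y_i + y_{i+1})·c_i = 1360, so ȳ = 1360 / (6·(-90)) = -68/27.

-68/27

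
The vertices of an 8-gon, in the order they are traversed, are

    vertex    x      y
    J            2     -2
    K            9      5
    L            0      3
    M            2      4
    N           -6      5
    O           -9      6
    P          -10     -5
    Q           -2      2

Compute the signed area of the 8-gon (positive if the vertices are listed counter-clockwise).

Σ = (28) + (27) + (-6) + (34) + (9) + (105) + (-30) + (0) = 167
Signed area = Σ/2 = 83.5 (positive ⇒ counter-clockwise traversal).

83.5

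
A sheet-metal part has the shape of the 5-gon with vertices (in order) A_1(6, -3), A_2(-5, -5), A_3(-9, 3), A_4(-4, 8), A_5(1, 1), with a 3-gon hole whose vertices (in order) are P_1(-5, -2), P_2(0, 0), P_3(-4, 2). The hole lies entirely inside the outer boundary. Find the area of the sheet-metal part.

Outer boundary:
Σ = (-45) + (-60) + (-60) + (-12) + (-9) = -186
Area = |Σ|/2 = 93.
Hole:
Apply the surveyor's formula: 2A = Σ (x_i·y_{i+1} − x_{i+1}·y_i), indices taken mod 3.
P_1→P_2: (-5)(0) − (0)(-2) = 0
P_2→P_3: (0)(2) − (-4)(0) = 0
P_3→P_1: (-4)(-2) − (-5)(2) = 18
Σ = 18
Area = |Σ|/2 = 9.
Net area = 93 − 9 = 84.

84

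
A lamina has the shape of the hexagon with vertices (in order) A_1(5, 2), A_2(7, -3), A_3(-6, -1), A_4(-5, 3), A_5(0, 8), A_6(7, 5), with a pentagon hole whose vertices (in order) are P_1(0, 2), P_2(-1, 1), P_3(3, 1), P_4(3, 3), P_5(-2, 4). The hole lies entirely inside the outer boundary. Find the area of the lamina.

Outer boundary:
Apply the surveyor's formula: 2A = Σ (x_i·y_{i+1} − x_{i+1}·y_i), indices taken mod 6.
A_1→A_2: (5)(-3) − (7)(2) = -29
A_2→A_3: (7)(-1) − (-6)(-3) = -25
A_3→A_4: (-6)(3) − (-5)(-1) = -23
A_4→A_5: (-5)(8) − (0)(3) = -40
A_5→A_6: (0)(5) − (7)(8) = -56
A_6→A_1: (7)(2) − (5)(5) = -11
Σ = -184
Area = |Σ|/2 = 92.
Hole:
Apply Gauss's area formula: 2A = Σ (x_i·y_{i+1} − x_{i+1}·y_i), indices taken mod 5.
P_1→P_2: (0)(1) − (-1)(2) = 2
P_2→P_3: (-1)(1) − (3)(1) = -4
P_3→P_4: (3)(3) − (3)(1) = 6
P_4→P_5: (3)(4) − (-2)(3) = 18
P_5→P_1: (-2)(2) − (0)(4) = -4
Σ = 18
Area = |Σ|/2 = 9.
Net area = 92 − 9 = 83.

83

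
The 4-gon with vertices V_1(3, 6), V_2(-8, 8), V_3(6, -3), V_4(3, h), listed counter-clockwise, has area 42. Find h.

3

Write out the shoelace sum; only the two edges meeting at V_4 involve h:
2·Area = [(6·h − 3·(-3)) + (3·6 − 3·h)] + 48
       = 3·h + 75 = 84
⇒ h = 3.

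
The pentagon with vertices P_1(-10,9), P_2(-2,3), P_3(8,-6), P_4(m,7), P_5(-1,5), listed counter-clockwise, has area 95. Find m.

10

Write out the shoelace sum; only the two edges meeting at P_4 involve m:
2·Area = [(8·7 − m·(-6)) + (m·5 − (-1)·7)] + 17
       = 11·m + 80 = 190
⇒ m = 10.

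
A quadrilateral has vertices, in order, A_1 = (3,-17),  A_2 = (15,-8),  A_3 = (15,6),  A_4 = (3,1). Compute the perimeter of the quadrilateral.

|A_1A_2| = √((12)² + (9)²) = √225 = 15
|A_2A_3| = √((0)² + (14)²) = √196 = 14
|A_3A_4| = √((-12)² + (-5)²) = √169 = 13
|A_4A_1| = √((0)² + (-18)²) = √324 = 18
Perimeter = 15 + 14 + 13 + 18 = 60.

60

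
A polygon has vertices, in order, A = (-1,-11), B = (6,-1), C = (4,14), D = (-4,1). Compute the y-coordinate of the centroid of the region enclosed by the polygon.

Apply the surveyor's formula. First the cross-terms c_i = x_i·y_{i+1} − x_{i+1}·y_i:
  67, 88, 60, 45  ⇒  2A = 260, A = 130.
Then Σ (y_i + y_{i+1})·c_i = 790, so ȳ = 790 / (6·130) = 79/78.

79/78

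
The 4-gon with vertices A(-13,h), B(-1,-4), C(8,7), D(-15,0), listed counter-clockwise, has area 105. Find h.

-2

The doubled signed area Σ (x_i y_{i+1} − x_{i+1} y_i) is linear in h.
With h=0 it equals 182; the coefficient of h is -14 (from the two edges through A).
So -14·h + 182 = 2·105 = 210 ⇒ h = -2.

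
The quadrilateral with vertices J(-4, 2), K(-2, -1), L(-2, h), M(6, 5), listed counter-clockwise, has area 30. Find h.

-4

The doubled signed area Σ (x_i y_{i+1} − x_{i+1} y_i) is linear in h.
With h=0 it equals 28; the coefficient of h is -8 (from the two edges through L).
So -8·h + 28 = 2·30 = 60 ⇒ h = -4.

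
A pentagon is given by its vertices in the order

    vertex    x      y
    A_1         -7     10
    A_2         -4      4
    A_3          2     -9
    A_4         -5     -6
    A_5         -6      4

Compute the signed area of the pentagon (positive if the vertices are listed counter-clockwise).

-52.5

Apply the shoelace formula: 2A = Σ (x_i·y_{i+1} − x_{i+1}·y_i), indices taken mod 5.
Cross-terms: 12, 28, -57, -56, -32  ⇒  Σ = -105
Signed area = Σ/2 = -52.5 (negative ⇒ clockwise traversal).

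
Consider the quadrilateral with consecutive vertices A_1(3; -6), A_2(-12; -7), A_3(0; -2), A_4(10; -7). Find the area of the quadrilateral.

44

Apply the surveyor's formula: 2A = Σ (x_i·y_{i+1} − x_{i+1}·y_i), indices taken mod 4.
Cross-terms: -93, 24, 20, -39  ⇒  Σ = -88
Area = |Σ|/2 = 44.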